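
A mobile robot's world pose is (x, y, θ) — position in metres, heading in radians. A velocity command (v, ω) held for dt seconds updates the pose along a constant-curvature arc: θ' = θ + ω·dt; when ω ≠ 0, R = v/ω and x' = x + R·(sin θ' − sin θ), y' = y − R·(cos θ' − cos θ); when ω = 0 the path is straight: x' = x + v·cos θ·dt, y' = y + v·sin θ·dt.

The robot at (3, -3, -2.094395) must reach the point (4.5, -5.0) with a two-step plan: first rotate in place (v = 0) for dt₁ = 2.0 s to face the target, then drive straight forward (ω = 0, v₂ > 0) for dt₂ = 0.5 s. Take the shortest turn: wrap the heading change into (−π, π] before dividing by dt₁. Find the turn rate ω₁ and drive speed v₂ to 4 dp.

ω₁ = 0.5835, v₂ = 5.0000

heading to target = atan2(-5−-3, 4.5−3) = -0.9273
Δθ = wrap(-0.9273 − -2.0944) = 1.1671; ω₁ = Δθ/dt₁ = 0.5835
distance = √((4.5−3)² + (-5−-3)²) = 2.5000; v₂ = distance/dt₂ = 5.0000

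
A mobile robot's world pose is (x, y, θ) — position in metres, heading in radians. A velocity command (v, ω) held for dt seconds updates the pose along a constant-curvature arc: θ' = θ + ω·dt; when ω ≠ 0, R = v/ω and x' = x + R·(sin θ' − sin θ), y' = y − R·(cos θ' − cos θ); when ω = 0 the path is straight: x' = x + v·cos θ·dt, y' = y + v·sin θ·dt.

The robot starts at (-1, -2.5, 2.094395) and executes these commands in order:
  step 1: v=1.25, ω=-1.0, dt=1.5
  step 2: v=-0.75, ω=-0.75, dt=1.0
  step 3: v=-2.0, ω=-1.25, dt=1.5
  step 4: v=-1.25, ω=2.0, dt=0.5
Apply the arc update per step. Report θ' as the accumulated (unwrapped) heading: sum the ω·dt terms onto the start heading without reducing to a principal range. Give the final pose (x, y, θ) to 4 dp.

(-2.5424, 1.8907, -1.0306)

step 1: θ'=0.5944 (R=-1.2500) → pose (-0.6175, -0.8394, 0.5944)
step 2: θ'=-0.1556 (R=1.0000) → pose (-1.3325, -0.9988, -0.1556)
step 3: θ'=-2.0306 (R=1.6000) → pose (-2.5183, 1.2919, -2.0306)
step 4: θ'=-1.0306 (R=-0.6250) → pose (-2.5424, 1.8907, -1.0306)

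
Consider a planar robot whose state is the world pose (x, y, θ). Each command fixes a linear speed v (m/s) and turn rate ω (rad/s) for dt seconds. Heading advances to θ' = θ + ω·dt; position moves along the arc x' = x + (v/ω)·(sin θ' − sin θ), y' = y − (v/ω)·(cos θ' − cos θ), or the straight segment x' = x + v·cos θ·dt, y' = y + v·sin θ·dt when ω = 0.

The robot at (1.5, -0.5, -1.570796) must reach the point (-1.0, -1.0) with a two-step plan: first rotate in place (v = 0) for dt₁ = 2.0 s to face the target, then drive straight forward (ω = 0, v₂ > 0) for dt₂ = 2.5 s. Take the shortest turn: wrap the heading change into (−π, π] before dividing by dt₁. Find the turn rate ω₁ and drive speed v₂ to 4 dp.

ω₁ = -0.6867, v₂ = 1.0198

heading to target = atan2(-1−-0.5, -1−1.5) = -2.9442
Δθ = wrap(-2.9442 − -1.5708) = -1.3734; ω₁ = Δθ/dt₁ = -0.6867
distance = √((-1−1.5)² + (-1−-0.5)²) = 2.5495; v₂ = distance/dt₂ = 1.0198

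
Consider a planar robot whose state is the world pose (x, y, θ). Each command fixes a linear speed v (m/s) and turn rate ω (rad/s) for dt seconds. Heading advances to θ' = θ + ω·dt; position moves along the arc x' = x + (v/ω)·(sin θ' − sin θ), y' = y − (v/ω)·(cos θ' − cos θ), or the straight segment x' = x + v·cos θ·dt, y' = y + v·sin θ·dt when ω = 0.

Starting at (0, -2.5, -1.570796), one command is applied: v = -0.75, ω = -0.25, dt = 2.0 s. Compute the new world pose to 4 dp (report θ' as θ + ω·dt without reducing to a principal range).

(0.3673, -1.0617, -2.0708)

θ' = -1.5708 + -0.25·2.0 = -2.0708
R = v/ω = -0.75/-0.25 = 3.0000
x' = 0 + 3.0000·(sin -2.0708 − sin -1.5708) = 0.3673
y' = -2.5 − 3.0000·(cos -2.0708 − cos -1.5708) = -1.0617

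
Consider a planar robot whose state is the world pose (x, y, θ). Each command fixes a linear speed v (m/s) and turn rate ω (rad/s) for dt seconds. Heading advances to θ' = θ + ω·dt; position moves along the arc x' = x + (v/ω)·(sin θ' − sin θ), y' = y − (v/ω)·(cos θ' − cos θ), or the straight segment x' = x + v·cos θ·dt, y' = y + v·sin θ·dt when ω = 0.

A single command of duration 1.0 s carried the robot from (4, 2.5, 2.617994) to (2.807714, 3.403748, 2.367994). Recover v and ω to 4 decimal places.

Δθ = 2.367994 − 2.617994 = -0.250000
ω = Δθ/dt = -0.250000/1.0 = -0.2500
R = Δx/(sin θ' − sin θ) = -6.0000
v = R·ω = -6.0000·-0.2500 = 1.5000

v = 1.5000, ω = -0.2500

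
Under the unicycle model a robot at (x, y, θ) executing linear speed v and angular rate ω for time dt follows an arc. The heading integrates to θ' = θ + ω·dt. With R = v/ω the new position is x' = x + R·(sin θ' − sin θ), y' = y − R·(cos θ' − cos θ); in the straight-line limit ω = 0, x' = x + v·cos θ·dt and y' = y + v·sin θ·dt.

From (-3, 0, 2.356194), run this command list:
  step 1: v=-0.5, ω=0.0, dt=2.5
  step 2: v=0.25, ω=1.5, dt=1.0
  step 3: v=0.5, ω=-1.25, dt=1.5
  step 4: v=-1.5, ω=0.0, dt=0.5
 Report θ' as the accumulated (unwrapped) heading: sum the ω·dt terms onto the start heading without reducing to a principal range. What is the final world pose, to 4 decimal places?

(-2.6729, -1.4210, 1.9812)

step 1: θ'=2.3562 (straight) → pose (-2.1161, -0.8839, 2.3562)
step 2: θ'=3.8562 (R=0.1667) → pose (-2.3432, -0.8758, 3.8562)
step 3: θ'=1.9812 (R=-0.4000) → pose (-2.9721, -0.7333, 1.9812)
step 4: θ'=1.9812 (straight) → pose (-2.6729, -1.4210, 1.9812)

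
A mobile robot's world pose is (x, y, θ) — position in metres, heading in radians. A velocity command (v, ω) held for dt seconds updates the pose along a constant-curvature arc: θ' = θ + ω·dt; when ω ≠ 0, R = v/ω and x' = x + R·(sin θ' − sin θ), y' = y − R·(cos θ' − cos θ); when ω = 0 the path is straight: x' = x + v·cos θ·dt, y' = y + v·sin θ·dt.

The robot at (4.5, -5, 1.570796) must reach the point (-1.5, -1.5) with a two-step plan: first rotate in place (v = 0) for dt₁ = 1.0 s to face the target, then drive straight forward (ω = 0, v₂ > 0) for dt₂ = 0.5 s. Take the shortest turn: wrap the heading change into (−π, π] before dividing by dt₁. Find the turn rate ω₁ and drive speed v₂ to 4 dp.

heading to target = atan2(-1.5−-5, -1.5−4.5) = 2.6135
Δθ = wrap(2.6135 − 1.5708) = 1.0427; ω₁ = Δθ/dt₁ = 1.0427
distance = √((-1.5−4.5)² + (-1.5−-5)²) = 6.9462; v₂ = distance/dt₂ = 13.8924

ω₁ = 1.0427, v₂ = 13.8924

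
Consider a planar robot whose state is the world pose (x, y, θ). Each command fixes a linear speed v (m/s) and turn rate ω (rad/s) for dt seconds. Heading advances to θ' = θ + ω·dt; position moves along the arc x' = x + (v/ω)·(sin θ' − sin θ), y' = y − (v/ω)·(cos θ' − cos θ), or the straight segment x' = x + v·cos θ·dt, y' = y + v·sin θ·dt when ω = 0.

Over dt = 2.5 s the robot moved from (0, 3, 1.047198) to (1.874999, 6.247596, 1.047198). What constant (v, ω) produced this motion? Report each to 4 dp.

Δθ = 1.047198 − 1.047198 = 0.000000
ω = Δθ/dt = 0.000000/2.5 = 0.0000
ω = 0 → v = (Δx·cos θ + Δy·sin θ)/dt = 1.5000

v = 1.5000, ω = 0.0000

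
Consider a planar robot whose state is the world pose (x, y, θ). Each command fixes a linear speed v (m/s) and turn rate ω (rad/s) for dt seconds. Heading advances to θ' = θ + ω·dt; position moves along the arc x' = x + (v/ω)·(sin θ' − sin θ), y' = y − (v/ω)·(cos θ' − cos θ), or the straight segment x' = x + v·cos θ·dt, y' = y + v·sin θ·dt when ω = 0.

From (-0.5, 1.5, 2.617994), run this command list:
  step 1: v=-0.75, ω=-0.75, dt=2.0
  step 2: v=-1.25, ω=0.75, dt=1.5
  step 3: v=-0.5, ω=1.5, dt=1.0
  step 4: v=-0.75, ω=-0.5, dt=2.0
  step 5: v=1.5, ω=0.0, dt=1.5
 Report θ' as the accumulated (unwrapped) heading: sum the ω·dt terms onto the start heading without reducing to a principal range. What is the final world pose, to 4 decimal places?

step 1: θ'=1.1180 (R=1.0000) → pose (-0.1008, 0.1965, 1.1180)
step 2: θ'=2.2430 (R=-1.6667) → pose (0.0938, -1.5705, 2.2430)
step 3: θ'=3.7430 (R=-0.3333) → pose (0.5433, -1.6378, 3.7430)
step 4: θ'=2.7430 (R=1.5000) → pose (1.9741, -1.4922, 2.7430)
step 5: θ'=2.7430 (straight) → pose (-0.0995, -0.6189, 2.7430)

(-0.0995, -0.6189, 2.7430)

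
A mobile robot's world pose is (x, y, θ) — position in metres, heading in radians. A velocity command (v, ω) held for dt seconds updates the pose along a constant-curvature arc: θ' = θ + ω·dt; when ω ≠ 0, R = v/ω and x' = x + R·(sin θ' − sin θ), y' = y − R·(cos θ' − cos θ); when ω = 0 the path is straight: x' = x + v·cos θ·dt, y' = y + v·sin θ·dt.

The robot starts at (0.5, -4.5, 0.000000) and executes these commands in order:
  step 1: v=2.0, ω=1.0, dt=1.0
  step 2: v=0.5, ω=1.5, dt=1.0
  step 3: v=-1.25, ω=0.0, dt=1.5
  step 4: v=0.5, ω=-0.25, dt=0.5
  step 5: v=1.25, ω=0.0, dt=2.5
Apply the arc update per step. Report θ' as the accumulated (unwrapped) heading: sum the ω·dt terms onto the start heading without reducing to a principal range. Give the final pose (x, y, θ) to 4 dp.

step 1: θ'=1.0000 (R=2.0000) → pose (2.1829, -3.5806, 1.0000)
step 2: θ'=2.5000 (R=0.3333) → pose (2.1019, -3.1335, 2.5000)
step 3: θ'=2.5000 (straight) → pose (3.6041, -4.2556, 2.5000)
step 4: θ'=2.3750 (R=-2.0000) → pose (3.4137, -4.0939, 2.3750)
step 5: θ'=2.3750 (straight) → pose (1.1628, -1.9261, 2.3750)

(1.1628, -1.9261, 2.3750)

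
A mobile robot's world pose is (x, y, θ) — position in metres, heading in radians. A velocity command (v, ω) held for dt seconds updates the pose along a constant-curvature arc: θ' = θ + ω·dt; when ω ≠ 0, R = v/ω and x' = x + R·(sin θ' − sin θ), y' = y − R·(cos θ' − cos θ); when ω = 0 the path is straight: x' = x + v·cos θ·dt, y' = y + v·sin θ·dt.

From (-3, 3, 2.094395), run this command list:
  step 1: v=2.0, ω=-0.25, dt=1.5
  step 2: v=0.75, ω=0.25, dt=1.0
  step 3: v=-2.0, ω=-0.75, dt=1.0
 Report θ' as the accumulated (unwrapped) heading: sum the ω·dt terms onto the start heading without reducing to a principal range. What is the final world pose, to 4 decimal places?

step 1: θ'=1.7194 (R=-8.0000) → pose (-3.9836, 5.8156, 1.7194)
step 2: θ'=1.9694 (R=3.0000) → pose (-4.1858, 6.5358, 1.9694)
step 3: θ'=1.2194 (R=2.6667) → pose (-4.1397, 4.5829, 1.2194)

(-4.1397, 4.5829, 1.2194)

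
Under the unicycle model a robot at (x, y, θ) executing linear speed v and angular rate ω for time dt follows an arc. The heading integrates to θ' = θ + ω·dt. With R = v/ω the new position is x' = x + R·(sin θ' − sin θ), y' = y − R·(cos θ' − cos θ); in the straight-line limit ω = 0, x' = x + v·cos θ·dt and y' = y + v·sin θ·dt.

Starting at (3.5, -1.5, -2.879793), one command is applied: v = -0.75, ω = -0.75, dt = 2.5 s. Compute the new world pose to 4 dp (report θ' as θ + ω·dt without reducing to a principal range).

θ' = -2.8798 + -0.75·2.5 = -4.7548
R = v/ω = -0.75/-0.75 = 1.0000
x' = 3.5 + 1.0000·(sin -4.7548 − sin -2.8798) = 4.7579
y' = -1.5 − 1.0000·(cos -4.7548 − cos -2.8798) = -2.5083

(4.7579, -2.5083, -4.7548)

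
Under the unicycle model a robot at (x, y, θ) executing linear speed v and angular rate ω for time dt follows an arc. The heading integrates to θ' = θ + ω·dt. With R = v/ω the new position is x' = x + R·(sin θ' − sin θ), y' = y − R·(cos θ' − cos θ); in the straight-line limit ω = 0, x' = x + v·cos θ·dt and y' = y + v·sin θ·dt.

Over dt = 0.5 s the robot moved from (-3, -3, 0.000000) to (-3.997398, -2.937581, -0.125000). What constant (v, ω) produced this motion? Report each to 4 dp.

v = -2.0000, ω = -0.2500

Δθ = -0.125000 − 0.000000 = -0.125000
ω = Δθ/dt = -0.125000/0.5 = -0.2500
R = Δx/(sin θ' − sin θ) = 8.0000
v = R·ω = 8.0000·-0.2500 = -2.0000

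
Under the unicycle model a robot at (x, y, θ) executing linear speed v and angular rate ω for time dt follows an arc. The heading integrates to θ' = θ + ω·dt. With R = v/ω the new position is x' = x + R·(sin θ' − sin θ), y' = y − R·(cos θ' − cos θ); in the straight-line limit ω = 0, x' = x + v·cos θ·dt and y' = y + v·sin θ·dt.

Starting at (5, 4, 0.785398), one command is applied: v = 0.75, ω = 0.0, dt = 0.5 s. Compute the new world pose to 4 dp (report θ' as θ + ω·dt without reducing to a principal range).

(5.2652, 4.2652, 0.7854)

θ' = 0.7854 + 0.0·0.5 = 0.7854
ω = 0 → straight: x' = 5 + 0.75·cos(0.7854)·0.5 = 5.2652
y' = 4 + 0.75·sin(0.7854)·0.5 = 4.2652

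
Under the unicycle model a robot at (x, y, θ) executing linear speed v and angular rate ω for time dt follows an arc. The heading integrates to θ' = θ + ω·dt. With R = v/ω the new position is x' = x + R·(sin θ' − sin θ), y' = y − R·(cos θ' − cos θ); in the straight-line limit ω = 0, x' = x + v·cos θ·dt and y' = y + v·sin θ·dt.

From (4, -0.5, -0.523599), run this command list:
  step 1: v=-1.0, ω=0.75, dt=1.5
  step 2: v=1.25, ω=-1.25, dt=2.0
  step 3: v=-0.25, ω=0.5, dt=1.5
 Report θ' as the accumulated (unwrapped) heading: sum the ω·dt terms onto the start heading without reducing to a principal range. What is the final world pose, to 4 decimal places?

(4.0742, -1.3360, -1.1486)

step 1: θ'=0.6014 (R=-1.3333) → pose (2.5789, -0.5553, 0.6014)
step 2: θ'=-1.8986 (R=-1.0000) → pose (4.0915, -1.7018, -1.8986)
step 3: θ'=-1.1486 (R=-0.5000) → pose (4.0742, -1.3360, -1.1486)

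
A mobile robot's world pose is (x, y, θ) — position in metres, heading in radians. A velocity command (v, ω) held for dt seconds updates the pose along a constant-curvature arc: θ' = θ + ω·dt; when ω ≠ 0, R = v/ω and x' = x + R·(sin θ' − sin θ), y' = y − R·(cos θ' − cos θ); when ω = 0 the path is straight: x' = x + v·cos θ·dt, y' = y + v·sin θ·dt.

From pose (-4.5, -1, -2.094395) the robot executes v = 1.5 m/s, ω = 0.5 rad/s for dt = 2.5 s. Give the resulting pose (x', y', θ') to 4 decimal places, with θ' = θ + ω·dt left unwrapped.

(-4.1446, -4.4926, -0.8444)

θ' = -2.0944 + 0.5·2.5 = -0.8444
R = v/ω = 1.5/0.5 = 3.0000
x' = -4.5 + 3.0000·(sin -0.8444 − sin -2.0944) = -4.1446
y' = -1 − 3.0000·(cos -0.8444 − cos -2.0944) = -4.4926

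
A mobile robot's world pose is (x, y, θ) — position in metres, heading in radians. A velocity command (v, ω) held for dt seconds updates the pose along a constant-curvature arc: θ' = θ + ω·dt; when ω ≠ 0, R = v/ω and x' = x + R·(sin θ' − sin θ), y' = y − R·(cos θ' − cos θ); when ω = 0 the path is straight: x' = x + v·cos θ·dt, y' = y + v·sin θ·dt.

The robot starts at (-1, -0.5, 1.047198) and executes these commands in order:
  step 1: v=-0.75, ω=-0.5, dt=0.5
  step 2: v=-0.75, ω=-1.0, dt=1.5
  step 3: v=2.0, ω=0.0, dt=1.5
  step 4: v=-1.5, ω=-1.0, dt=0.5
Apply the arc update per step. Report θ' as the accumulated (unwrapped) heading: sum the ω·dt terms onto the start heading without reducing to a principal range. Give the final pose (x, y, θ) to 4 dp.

(-0.3882, -2.1805, -1.2028)

step 1: θ'=0.7972 (R=1.5000) → pose (-1.2259, -0.7981, 0.7972)
step 2: θ'=-0.7028 (R=0.7500) → pose (-2.2473, -0.8463, -0.7028)
step 3: θ'=-0.7028 (straight) → pose (0.0418, -2.7854, -0.7028)
step 4: θ'=-1.2028 (R=1.5000) → pose (-0.3882, -2.1805, -1.2028)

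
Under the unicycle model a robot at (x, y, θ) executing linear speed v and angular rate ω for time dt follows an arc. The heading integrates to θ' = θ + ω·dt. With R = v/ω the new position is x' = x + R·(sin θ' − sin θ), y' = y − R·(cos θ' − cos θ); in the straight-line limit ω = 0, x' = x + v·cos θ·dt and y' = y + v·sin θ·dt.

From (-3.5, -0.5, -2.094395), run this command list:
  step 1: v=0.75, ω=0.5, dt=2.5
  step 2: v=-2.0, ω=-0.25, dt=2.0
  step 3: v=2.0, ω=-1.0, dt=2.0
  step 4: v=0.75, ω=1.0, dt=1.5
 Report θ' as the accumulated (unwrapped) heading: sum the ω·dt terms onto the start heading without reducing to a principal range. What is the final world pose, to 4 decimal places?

step 1: θ'=-0.8444 (R=1.5000) → pose (-3.3223, -2.2463, -0.8444)
step 2: θ'=-1.3444 (R=8.0000) → pose (-5.1376, 1.2714, -1.3444)
step 3: θ'=-3.3444 (R=-2.0000) → pose (-7.4894, -1.1365, -3.3444)
step 4: θ'=-1.8444 (R=0.7500) → pose (-8.3626, -1.6685, -1.8444)

(-8.3626, -1.6685, -1.8444)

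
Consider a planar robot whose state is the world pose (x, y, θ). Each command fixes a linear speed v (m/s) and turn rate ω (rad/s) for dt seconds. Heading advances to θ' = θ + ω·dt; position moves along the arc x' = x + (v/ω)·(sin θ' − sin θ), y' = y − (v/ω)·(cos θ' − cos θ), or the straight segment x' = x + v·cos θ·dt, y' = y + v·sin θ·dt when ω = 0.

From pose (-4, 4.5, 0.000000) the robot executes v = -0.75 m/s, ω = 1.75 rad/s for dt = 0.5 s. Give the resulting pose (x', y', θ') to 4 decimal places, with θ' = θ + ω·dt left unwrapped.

θ' = 0.0000 + 1.75·0.5 = 0.8750
R = v/ω = -0.75/1.75 = -0.4286
x' = -4 + -0.4286·(sin 0.8750 − sin 0.0000) = -4.3289
y' = 4.5 − -0.4286·(cos 0.8750 − cos 0.0000) = 4.3461

(-4.3289, 4.3461, 0.8750)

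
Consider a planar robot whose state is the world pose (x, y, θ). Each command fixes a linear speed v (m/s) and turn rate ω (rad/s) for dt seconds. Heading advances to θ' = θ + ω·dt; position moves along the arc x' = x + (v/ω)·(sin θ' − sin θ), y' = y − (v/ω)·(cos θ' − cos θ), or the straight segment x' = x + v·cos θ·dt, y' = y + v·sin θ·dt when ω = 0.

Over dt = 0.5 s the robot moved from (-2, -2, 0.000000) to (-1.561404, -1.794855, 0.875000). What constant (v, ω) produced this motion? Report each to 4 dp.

v = 1.0000, ω = 1.7500

Δθ = 0.875000 − 0.000000 = 0.875000
ω = Δθ/dt = 0.875000/0.5 = 1.7500
R = Δx/(sin θ' − sin θ) = 0.5714
v = R·ω = 0.5714·1.7500 = 1.0000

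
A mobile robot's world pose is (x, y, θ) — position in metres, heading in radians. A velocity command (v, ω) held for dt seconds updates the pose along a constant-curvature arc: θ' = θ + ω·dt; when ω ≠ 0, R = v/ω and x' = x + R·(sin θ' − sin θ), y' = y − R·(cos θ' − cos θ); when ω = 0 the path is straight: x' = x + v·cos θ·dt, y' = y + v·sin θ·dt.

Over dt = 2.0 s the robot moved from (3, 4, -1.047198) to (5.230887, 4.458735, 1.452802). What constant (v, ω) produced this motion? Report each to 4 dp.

Δθ = 1.452802 − -1.047198 = 2.500000
ω = Δθ/dt = 2.500000/2.0 = 1.2500
R = Δx/(sin θ' − sin θ) = 1.2000
v = R·ω = 1.2000·1.2500 = 1.5000

v = 1.5000, ω = 1.2500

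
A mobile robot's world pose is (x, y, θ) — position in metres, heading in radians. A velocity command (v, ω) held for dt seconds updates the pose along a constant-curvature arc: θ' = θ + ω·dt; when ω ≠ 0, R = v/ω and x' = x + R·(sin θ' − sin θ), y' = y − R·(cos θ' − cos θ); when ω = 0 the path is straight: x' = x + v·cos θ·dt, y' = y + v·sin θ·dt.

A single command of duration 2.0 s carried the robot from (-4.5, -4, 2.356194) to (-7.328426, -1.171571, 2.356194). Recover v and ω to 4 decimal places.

Δθ = 2.356194 − 2.356194 = 0.000000
ω = Δθ/dt = 0.000000/2.0 = 0.0000
ω = 0 → v = (Δx·cos θ + Δy·sin θ)/dt = 2.0000

v = 2.0000, ω = 0.0000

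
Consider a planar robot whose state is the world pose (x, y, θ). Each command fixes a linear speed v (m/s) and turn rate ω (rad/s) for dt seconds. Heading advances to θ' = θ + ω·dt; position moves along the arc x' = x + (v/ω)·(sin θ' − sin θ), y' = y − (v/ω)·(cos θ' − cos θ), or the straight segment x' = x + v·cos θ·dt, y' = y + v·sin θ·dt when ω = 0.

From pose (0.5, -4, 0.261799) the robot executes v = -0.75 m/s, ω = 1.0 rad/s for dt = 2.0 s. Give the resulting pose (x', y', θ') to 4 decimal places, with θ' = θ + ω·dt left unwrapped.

(0.1162, -5.2024, 2.2618)

θ' = 0.2618 + 1.0·2.0 = 2.2618
R = v/ω = -0.75/1.0 = -0.7500
x' = 0.5 + -0.7500·(sin 2.2618 − sin 0.2618) = 0.1162
y' = -4 − -0.7500·(cos 2.2618 − cos 0.2618) = -5.2024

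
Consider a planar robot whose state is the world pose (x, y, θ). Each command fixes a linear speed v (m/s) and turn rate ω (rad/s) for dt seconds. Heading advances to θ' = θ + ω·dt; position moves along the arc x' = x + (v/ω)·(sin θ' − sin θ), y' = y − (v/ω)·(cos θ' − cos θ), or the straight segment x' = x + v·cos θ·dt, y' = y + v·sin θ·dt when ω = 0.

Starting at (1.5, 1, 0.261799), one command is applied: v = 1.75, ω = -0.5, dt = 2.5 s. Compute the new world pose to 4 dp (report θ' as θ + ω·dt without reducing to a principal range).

(5.3285, -0.4551, -0.9882)

θ' = 0.2618 + -0.5·2.5 = -0.9882
R = v/ω = 1.75/-0.5 = -3.5000
x' = 1.5 + -3.5000·(sin -0.9882 − sin 0.2618) = 5.3285
y' = 1 − -3.5000·(cos -0.9882 − cos 0.2618) = -0.4551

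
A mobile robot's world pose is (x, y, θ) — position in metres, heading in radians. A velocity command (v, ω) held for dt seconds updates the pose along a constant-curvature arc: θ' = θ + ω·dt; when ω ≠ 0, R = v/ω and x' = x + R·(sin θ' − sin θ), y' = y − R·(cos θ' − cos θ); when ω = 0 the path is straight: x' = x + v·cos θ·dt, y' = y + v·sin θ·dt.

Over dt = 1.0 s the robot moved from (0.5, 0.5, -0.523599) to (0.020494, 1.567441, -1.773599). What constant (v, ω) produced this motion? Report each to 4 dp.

v = -1.2500, ω = -1.2500

Δθ = -1.773599 − -0.523599 = -1.250000
ω = Δθ/dt = -1.250000/1.0 = -1.2500
R = −Δy/(cos θ' − cos θ) = 1.0000
v = R·ω = 1.0000·-1.2500 = -1.2500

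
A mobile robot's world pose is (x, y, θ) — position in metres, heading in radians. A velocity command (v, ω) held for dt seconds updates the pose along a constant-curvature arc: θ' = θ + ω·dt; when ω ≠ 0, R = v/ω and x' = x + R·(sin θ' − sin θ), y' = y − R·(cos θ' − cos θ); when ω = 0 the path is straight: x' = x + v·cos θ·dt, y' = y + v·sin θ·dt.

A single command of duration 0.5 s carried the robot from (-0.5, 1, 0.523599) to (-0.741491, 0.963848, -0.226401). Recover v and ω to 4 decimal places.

Δθ = -0.226401 − 0.523599 = -0.750000
ω = Δθ/dt = -0.750000/0.5 = -1.5000
R = Δx/(sin θ' − sin θ) = 0.3333
v = R·ω = 0.3333·-1.5000 = -0.5000

v = -0.5000, ω = -1.5000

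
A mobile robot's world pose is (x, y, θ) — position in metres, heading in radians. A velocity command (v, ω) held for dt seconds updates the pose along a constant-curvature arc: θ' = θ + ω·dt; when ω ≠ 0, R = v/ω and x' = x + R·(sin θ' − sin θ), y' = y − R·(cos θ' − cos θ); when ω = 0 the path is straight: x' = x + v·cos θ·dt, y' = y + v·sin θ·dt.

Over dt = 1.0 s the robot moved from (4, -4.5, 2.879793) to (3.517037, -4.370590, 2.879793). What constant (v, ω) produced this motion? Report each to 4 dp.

Δθ = 2.879793 − 2.879793 = 0.000000
ω = Δθ/dt = 0.000000/1.0 = 0.0000
ω = 0 → v = (Δx·cos θ + Δy·sin θ)/dt = 0.5000

v = 0.5000, ω = 0.0000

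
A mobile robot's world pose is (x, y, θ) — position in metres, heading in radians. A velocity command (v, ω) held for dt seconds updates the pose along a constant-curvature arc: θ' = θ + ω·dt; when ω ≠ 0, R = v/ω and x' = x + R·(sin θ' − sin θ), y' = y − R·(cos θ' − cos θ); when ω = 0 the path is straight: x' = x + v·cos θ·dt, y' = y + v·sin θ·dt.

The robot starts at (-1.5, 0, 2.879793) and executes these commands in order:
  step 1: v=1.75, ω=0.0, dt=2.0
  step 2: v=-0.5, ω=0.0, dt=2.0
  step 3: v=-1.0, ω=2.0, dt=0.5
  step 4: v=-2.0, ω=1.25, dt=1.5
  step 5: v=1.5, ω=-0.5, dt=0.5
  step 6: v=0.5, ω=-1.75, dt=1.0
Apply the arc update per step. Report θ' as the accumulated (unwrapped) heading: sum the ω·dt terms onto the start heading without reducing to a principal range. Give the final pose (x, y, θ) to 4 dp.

(-3.1612, 2.4336, 3.7548)

step 1: θ'=2.8798 (straight) → pose (-4.8807, 0.9059, 2.8798)
step 2: θ'=2.8798 (straight) → pose (-3.9148, 0.6470, 2.8798)
step 3: θ'=3.8798 (R=-0.5000) → pose (-3.4489, 0.7602, 3.8798)
step 4: θ'=5.7548 (R=-1.6000) → pose (-3.7190, 3.3254, 5.7548)
step 5: θ'=5.5048 (R=-3.0000) → pose (-3.1251, 2.8707, 5.5048)
step 6: θ'=3.7548 (R=-0.2857) → pose (-3.1612, 2.4336, 3.7548)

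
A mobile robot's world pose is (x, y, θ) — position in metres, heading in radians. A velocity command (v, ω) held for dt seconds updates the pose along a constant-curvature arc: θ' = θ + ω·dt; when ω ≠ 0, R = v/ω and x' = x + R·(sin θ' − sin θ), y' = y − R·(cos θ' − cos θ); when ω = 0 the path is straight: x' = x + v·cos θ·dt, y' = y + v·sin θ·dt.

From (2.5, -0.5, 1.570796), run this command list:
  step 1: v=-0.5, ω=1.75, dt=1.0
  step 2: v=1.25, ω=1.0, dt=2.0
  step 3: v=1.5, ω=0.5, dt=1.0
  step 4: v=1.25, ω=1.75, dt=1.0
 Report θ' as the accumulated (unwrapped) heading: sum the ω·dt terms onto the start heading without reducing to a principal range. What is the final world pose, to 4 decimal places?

step 1: θ'=3.3208 (R=-0.2857) → pose (2.8366, -0.7811, 3.3208)
step 2: θ'=5.3208 (R=1.2500) → pose (2.0337, -2.7256, 5.3208)
step 3: θ'=5.8208 (R=3.0000) → pose (3.1572, -3.6959, 5.8208)
step 4: θ'=7.5708 (R=0.7143) → pose (4.1616, -3.2562, 7.5708)

(4.1616, -3.2562, 7.5708)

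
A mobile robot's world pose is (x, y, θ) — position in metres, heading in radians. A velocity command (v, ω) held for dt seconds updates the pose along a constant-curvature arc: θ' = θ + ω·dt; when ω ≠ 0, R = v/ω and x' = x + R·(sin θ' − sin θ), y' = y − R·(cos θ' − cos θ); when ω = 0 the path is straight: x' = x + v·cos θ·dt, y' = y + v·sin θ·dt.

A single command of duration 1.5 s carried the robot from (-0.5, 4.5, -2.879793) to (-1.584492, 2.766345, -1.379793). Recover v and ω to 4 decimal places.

Δθ = -1.379793 − -2.879793 = 1.500000
ω = Δθ/dt = 1.500000/1.5 = 1.0000
R = −Δy/(cos θ' − cos θ) = 1.5000
v = R·ω = 1.5000·1.0000 = 1.5000

v = 1.5000, ω = 1.0000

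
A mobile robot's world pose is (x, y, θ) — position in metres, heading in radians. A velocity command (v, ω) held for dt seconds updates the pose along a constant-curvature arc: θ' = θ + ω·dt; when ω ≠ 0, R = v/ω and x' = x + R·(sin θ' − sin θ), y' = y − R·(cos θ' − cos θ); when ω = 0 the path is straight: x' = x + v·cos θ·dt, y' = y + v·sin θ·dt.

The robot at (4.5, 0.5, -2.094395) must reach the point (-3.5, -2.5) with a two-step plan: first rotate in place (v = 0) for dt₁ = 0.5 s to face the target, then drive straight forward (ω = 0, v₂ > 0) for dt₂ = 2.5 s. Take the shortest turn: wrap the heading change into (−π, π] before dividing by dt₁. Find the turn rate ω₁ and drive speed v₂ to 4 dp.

ω₁ = -1.3769, v₂ = 3.4176

heading to target = atan2(-2.5−0.5, -3.5−4.5) = -2.7828
Δθ = wrap(-2.7828 − -2.0944) = -0.6884; ω₁ = Δθ/dt₁ = -1.3769
distance = √((-3.5−4.5)² + (-2.5−0.5)²) = 8.5440; v₂ = distance/dt₂ = 3.4176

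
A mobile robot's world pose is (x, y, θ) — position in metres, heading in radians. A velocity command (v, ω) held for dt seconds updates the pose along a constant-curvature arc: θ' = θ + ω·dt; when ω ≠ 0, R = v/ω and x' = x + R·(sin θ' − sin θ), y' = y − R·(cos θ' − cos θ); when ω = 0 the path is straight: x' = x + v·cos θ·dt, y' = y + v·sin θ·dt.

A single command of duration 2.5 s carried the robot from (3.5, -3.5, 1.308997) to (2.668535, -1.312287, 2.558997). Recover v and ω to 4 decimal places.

Δθ = 2.558997 − 1.308997 = 1.250000
ω = Δθ/dt = 1.250000/2.5 = 0.5000
R = −Δy/(cos θ' − cos θ) = 2.0000
v = R·ω = 2.0000·0.5000 = 1.0000

v = 1.0000, ω = 0.5000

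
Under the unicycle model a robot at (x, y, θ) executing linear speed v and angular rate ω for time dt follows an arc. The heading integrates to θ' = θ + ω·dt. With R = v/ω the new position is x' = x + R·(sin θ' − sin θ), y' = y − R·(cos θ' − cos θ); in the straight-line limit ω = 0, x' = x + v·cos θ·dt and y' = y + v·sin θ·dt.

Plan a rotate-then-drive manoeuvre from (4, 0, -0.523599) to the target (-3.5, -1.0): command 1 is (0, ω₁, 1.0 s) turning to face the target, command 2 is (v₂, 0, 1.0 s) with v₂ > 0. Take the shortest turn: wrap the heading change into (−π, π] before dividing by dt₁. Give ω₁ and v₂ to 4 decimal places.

ω₁ = -2.4854, v₂ = 7.5664

heading to target = atan2(-1−0, -3.5−4) = -3.0090
Δθ = wrap(-3.0090 − -0.5236) = -2.4854; ω₁ = Δθ/dt₁ = -2.4854
distance = √((-3.5−4)² + (-1−0)²) = 7.5664; v₂ = distance/dt₂ = 7.5664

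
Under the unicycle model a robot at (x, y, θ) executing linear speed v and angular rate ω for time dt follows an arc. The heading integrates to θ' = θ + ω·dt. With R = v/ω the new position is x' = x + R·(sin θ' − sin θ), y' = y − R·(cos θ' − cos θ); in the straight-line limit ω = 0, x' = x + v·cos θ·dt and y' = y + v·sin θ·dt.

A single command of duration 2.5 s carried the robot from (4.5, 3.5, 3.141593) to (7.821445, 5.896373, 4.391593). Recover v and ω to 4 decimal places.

Δθ = 4.391593 − 3.141593 = 1.250000
ω = Δθ/dt = 1.250000/2.5 = 0.5000
R = Δx/(sin θ' − sin θ) = -3.5000
v = R·ω = -3.5000·0.5000 = -1.7500

v = -1.7500, ω = 0.5000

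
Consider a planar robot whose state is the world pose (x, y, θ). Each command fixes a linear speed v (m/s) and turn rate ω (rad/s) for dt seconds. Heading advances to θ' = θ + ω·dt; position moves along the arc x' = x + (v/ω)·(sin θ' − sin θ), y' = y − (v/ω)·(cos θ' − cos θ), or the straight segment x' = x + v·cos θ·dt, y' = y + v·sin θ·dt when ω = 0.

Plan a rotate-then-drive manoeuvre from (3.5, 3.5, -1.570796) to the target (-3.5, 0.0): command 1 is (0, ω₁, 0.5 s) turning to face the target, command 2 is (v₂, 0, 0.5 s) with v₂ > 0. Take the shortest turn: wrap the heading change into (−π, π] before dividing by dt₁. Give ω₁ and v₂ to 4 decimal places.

ω₁ = -2.2143, v₂ = 15.6525

heading to target = atan2(0−3.5, -3.5−3.5) = -2.6779
Δθ = wrap(-2.6779 − -1.5708) = -1.1071; ω₁ = Δθ/dt₁ = -2.2143
distance = √((-3.5−3.5)² + (0−3.5)²) = 7.8262; v₂ = distance/dt₂ = 15.6525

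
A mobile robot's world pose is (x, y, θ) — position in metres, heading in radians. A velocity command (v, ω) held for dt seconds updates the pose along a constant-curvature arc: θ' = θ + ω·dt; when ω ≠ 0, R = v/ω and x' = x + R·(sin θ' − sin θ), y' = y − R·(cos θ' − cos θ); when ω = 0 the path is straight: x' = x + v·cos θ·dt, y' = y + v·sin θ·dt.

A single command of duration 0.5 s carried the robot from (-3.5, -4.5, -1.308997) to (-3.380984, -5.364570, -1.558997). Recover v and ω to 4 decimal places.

v = 1.7500, ω = -0.5000

Δθ = -1.558997 − -1.308997 = -0.250000
ω = Δθ/dt = -0.250000/0.5 = -0.5000
R = −Δy/(cos θ' − cos θ) = -3.5000
v = R·ω = -3.5000·-0.5000 = 1.7500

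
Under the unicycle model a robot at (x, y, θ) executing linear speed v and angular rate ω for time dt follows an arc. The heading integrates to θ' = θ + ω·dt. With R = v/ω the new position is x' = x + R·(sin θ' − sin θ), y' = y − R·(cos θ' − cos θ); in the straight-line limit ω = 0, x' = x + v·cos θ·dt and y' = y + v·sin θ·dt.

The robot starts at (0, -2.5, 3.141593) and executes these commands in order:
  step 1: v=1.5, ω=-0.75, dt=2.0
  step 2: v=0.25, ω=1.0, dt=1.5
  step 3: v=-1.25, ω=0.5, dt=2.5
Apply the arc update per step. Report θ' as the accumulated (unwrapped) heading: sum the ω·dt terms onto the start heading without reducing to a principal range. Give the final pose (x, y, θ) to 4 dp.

step 1: θ'=1.6416 (R=-2.0000) → pose (-1.9950, -0.6415, 1.6416)
step 2: θ'=3.1416 (R=0.2500) → pose (-2.2444, -0.4092, 3.1416)
step 3: θ'=4.3916 (R=-2.5000) → pose (0.1281, 1.3025, 4.3916)

(0.1281, 1.3025, 4.3916)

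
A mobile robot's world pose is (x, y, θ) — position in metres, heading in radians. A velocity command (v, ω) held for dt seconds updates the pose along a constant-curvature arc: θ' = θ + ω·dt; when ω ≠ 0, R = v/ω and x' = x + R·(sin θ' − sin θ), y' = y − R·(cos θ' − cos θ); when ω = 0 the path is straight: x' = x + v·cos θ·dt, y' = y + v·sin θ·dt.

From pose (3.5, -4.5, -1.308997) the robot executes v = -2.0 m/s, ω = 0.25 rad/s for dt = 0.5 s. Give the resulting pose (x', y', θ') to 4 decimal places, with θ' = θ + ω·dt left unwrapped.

(3.1816, -3.5527, -1.1840)

θ' = -1.3090 + 0.25·0.5 = -1.1840
R = v/ω = -2.0/0.25 = -8.0000
x' = 3.5 + -8.0000·(sin -1.1840 − sin -1.3090) = 3.1816
y' = -4.5 − -8.0000·(cos -1.1840 − cos -1.3090) = -3.5527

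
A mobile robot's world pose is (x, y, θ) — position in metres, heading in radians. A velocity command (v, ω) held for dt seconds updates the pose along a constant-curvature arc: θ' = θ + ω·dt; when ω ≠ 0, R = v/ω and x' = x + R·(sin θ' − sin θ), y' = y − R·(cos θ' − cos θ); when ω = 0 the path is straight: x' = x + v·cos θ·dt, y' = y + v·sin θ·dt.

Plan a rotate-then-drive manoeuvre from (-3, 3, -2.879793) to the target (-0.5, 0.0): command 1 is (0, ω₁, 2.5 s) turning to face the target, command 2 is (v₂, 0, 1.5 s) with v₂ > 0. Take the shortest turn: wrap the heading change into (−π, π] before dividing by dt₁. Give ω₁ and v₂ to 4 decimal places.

heading to target = atan2(0−3, -0.5−-3) = -0.8761
Δθ = wrap(-0.8761 − -2.8798) = 2.0037; ω₁ = Δθ/dt₁ = 0.8015
distance = √((-0.5−-3)² + (0−3)²) = 3.9051; v₂ = distance/dt₂ = 2.6034

ω₁ = 0.8015, v₂ = 2.6034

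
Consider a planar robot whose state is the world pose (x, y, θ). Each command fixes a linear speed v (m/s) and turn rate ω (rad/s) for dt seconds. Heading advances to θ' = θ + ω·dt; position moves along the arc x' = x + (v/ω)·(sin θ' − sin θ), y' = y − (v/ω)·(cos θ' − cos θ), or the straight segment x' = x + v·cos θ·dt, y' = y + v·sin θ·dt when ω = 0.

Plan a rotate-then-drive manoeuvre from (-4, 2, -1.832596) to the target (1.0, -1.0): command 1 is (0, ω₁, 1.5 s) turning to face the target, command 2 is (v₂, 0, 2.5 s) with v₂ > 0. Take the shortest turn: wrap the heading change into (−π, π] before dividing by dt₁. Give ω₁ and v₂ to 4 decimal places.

heading to target = atan2(-1−2, 1−-4) = -0.5404
Δθ = wrap(-0.5404 − -1.8326) = 1.2922; ω₁ = Δθ/dt₁ = 0.8615
distance = √((1−-4)² + (-1−2)²) = 5.8310; v₂ = distance/dt₂ = 2.3324

ω₁ = 0.8615, v₂ = 2.3324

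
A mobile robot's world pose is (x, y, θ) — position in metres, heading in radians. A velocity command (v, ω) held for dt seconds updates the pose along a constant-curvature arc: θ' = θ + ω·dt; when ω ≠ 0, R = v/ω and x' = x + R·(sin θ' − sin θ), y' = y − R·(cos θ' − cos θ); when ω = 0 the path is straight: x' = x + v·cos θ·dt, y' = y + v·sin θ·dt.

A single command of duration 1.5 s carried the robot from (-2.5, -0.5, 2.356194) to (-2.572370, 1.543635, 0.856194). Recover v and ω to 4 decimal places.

v = 1.5000, ω = -1.0000

Δθ = 0.856194 − 2.356194 = -1.500000
ω = Δθ/dt = -1.500000/1.5 = -1.0000
R = −Δy/(cos θ' − cos θ) = -1.5000
v = R·ω = -1.5000·-1.0000 = 1.5000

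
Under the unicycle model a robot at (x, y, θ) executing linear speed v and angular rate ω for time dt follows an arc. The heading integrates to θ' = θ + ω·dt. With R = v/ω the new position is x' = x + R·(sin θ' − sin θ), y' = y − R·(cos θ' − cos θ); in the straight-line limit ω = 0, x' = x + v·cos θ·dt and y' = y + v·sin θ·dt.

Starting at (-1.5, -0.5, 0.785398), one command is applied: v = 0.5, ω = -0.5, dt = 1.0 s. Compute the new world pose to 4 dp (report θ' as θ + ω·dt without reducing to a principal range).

(-1.0744, -0.2476, 0.2854)

θ' = 0.7854 + -0.5·1.0 = 0.2854
R = v/ω = 0.5/-0.5 = -1.0000
x' = -1.5 + -1.0000·(sin 0.2854 − sin 0.7854) = -1.0744
y' = -0.5 − -1.0000·(cos 0.2854 − cos 0.7854) = -0.2476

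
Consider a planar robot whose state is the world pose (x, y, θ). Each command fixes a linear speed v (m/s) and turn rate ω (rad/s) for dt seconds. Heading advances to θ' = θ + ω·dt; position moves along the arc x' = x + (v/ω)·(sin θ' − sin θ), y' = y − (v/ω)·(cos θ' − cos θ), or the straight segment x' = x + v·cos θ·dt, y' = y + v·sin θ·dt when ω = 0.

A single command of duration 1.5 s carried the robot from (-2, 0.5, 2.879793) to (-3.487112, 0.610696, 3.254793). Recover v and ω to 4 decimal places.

Δθ = 3.254793 − 2.879793 = 0.375000
ω = Δθ/dt = 0.375000/1.5 = 0.2500
R = Δx/(sin θ' − sin θ) = 4.0000
v = R·ω = 4.0000·0.2500 = 1.0000

v = 1.0000, ω = 0.2500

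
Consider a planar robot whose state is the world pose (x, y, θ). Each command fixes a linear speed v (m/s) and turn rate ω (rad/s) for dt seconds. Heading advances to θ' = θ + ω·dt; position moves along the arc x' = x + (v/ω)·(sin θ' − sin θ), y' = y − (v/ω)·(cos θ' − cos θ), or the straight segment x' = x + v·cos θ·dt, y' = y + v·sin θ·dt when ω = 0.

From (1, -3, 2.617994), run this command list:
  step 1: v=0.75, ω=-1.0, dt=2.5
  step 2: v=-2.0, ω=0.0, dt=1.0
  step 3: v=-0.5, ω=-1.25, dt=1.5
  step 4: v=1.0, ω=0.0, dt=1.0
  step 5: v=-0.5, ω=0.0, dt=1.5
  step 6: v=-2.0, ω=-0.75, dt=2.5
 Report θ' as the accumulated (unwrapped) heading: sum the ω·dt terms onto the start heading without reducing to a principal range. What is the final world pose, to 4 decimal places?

(2.6907, 0.2431, -3.6320)

step 1: θ'=0.1180 (R=-0.7500) → pose (1.2867, -1.6057, 0.1180)
step 2: θ'=0.1180 (straight) → pose (-0.6994, -1.8411, 0.1180)
step 3: θ'=-1.7570 (R=0.4000) → pose (-1.1396, -1.3699, -1.7570)
step 4: θ'=-1.7570 (straight) → pose (-1.3247, -2.3526, -1.7570)
step 5: θ'=-1.7570 (straight) → pose (-1.1858, -1.6155, -1.7570)
step 6: θ'=-3.6320 (R=2.6667) → pose (2.6907, 0.2431, -3.6320)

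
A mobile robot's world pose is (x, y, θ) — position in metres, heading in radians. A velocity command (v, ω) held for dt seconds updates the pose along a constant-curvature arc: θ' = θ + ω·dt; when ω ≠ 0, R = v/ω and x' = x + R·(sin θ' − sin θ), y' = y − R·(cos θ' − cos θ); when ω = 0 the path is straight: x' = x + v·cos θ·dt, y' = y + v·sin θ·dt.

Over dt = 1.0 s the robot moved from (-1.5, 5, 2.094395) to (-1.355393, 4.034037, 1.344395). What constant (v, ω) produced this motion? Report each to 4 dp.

Δθ = 1.344395 − 2.094395 = -0.750000
ω = Δθ/dt = -0.750000/1.0 = -0.7500
R = −Δy/(cos θ' − cos θ) = 1.3333
v = R·ω = 1.3333·-0.7500 = -1.0000

v = -1.0000, ω = -0.7500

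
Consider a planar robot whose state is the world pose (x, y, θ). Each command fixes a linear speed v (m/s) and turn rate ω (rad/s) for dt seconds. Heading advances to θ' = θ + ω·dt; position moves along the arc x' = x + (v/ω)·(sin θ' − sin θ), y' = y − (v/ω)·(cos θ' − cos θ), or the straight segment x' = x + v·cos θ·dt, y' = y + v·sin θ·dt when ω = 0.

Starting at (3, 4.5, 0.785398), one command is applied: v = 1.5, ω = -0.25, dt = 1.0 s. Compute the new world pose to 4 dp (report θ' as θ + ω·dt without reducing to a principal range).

(4.1815, 5.4178, 0.5354)

θ' = 0.7854 + -0.25·1.0 = 0.5354
R = v/ω = 1.5/-0.25 = -6.0000
x' = 3 + -6.0000·(sin 0.5354 − sin 0.7854) = 4.1815
y' = 4.5 − -6.0000·(cos 0.5354 − cos 0.7854) = 5.4178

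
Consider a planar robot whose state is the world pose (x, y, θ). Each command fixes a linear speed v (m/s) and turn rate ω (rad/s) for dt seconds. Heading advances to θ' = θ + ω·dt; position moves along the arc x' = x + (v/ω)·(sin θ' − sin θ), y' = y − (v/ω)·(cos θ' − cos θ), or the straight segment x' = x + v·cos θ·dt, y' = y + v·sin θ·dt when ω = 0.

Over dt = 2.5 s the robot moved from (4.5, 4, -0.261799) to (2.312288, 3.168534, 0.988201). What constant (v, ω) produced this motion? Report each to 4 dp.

Δθ = 0.988201 − -0.261799 = 1.250000
ω = Δθ/dt = 1.250000/2.5 = 0.5000
R = Δx/(sin θ' − sin θ) = -2.0000
v = R·ω = -2.0000·0.5000 = -1.0000

v = -1.0000, ω = 0.5000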